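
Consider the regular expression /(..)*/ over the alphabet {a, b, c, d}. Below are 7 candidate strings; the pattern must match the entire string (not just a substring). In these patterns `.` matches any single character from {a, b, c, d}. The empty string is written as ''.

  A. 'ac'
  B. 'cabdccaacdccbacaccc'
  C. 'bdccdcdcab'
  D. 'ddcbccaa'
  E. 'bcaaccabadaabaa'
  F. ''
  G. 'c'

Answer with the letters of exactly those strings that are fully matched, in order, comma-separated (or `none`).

A → match
B → no match
C → match
D → match
E → no match
F → match
G → no match

A, C, D, F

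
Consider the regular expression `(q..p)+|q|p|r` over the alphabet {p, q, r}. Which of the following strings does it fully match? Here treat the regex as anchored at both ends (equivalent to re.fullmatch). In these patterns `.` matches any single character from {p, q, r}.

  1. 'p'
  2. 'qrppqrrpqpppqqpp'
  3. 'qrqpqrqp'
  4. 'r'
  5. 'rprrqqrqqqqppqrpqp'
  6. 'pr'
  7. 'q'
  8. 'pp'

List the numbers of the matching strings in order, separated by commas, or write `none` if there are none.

1, 2, 3, 4, 7

1. 'p' → match
2 → match
3. 'qrqpqrqp' → match
4. 'r' → match
5 → no match
6. 'pr' → no match
7. 'q' → match
8. 'pp' → no match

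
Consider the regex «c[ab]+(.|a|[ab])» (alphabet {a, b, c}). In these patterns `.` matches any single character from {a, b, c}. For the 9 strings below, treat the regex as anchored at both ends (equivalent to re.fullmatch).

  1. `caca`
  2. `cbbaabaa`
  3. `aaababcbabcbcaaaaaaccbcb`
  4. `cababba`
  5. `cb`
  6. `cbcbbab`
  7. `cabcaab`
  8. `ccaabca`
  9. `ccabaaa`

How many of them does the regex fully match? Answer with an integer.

2

1 → no match
2 → match
3 → no match — must start with `c`
4 → match
5 → no match
6 → no match
7 → no match
8 → no match
9 → no match
Total matched: 2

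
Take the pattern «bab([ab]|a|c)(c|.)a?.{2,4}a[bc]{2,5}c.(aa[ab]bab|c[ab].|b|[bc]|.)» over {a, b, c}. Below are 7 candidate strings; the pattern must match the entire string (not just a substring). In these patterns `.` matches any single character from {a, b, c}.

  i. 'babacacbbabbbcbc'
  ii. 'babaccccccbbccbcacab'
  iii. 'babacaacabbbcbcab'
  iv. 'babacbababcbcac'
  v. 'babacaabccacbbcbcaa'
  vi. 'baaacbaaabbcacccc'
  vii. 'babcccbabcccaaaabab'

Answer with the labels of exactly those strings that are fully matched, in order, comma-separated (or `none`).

i, iii, iv, v, vii

i → match
ii → no match
iii → match
iv → match
v → match
vi → no match — must start with 'bab'
vii → match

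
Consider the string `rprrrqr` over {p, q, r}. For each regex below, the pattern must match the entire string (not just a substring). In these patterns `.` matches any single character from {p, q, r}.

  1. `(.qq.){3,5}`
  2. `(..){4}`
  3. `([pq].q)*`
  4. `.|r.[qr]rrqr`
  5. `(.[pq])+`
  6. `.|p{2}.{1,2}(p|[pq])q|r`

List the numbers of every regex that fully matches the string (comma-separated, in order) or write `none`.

1 → no match
2 → no match
3 → no match
4 → match
5 → no match
6 → no match

4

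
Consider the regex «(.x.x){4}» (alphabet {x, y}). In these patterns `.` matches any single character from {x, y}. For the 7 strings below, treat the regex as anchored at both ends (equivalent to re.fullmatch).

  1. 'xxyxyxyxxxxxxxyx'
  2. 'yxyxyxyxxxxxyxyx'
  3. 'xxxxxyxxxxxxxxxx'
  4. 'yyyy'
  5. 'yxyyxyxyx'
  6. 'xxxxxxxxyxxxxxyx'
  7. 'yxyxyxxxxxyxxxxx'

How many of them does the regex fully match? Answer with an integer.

4

1 → match
2 → match
3 → no match
4 → no match — must end with 'x'
5 → no match
6 → match
7 → match
Total matched: 4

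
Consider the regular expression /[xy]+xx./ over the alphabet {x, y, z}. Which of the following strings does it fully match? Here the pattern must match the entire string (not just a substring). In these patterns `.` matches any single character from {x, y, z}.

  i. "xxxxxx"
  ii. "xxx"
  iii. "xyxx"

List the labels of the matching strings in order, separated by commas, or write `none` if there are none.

i → match
ii → no match
iii → no match

i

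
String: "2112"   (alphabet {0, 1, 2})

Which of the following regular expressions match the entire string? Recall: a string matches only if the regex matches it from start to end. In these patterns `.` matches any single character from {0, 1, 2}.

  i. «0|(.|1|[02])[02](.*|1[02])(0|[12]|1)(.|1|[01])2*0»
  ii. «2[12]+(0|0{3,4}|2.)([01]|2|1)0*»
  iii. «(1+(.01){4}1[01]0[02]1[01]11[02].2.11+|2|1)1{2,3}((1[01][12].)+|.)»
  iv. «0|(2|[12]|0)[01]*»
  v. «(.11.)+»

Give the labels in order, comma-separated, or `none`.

i → no match — must end with "0"
ii → no match
iii → match
iv → no match
v → match

iii, v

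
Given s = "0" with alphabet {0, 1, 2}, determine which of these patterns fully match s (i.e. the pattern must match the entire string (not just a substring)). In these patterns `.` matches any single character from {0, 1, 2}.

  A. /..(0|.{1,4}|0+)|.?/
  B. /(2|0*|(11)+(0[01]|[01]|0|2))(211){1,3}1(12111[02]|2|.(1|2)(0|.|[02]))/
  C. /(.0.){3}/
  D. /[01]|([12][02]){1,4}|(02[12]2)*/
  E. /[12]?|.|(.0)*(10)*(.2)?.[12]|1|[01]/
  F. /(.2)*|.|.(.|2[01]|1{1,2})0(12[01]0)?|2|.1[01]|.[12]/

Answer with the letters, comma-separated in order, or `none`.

A → match
B → no match
C → no match
D → match
E → match
F → match

A, D, E, F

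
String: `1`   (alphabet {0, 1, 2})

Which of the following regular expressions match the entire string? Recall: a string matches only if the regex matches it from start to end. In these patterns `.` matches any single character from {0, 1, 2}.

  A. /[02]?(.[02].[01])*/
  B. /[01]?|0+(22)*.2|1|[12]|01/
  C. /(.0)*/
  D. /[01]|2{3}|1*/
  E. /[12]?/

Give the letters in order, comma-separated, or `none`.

A → no match
B → match
C → no match
D → match
E → match

B, D, E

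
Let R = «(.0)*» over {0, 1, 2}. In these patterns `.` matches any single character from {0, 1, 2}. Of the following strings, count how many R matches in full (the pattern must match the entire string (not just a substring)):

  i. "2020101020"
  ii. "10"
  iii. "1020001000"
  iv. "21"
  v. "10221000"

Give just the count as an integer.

3

i → match
ii → match
iii → match
iv → no match
v → no match
Total matched: 3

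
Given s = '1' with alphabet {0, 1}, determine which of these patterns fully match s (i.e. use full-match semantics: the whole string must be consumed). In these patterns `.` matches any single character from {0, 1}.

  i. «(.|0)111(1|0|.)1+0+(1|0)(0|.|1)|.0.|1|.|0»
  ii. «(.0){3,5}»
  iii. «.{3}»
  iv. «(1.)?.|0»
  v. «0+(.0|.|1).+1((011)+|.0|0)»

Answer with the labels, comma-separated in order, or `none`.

i, iv

i → match
ii → no match — must end with '0'
iii → no match
iv → match
v → no match — must start with '0'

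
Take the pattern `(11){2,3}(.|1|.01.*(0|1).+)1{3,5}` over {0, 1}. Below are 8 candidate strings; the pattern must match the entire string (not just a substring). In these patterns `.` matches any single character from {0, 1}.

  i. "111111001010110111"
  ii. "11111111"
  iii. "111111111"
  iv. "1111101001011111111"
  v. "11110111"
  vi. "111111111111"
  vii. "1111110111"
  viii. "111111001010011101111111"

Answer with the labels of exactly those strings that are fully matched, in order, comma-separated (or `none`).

i, ii, iii, iv, v, vi, vii, viii

i → match
ii → match
iii → match
iv → match
v → match
vi → match
vii → match
viii → match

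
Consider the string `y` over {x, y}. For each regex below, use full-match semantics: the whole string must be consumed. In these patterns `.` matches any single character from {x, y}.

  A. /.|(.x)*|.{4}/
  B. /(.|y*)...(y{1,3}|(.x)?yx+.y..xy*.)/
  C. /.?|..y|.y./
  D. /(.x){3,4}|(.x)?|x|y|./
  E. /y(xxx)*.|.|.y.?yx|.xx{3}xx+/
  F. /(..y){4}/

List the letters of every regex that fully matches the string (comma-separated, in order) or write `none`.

A, C, D, E

A → match
B → no match
C → match
D → match
E → match
F → no match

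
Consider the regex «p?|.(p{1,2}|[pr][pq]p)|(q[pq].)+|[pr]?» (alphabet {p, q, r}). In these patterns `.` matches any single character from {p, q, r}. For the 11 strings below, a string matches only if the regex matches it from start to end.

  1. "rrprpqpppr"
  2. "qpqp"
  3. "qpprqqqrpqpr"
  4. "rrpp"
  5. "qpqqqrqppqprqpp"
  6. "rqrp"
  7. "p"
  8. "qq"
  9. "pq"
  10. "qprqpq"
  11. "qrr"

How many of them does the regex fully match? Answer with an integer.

5

1 → no match
2 → match
3 → no match
4 → match
5 → match
6 → no match
7 → match
8 → no match
9 → no match
10 → match
11 → no match
Total matched: 5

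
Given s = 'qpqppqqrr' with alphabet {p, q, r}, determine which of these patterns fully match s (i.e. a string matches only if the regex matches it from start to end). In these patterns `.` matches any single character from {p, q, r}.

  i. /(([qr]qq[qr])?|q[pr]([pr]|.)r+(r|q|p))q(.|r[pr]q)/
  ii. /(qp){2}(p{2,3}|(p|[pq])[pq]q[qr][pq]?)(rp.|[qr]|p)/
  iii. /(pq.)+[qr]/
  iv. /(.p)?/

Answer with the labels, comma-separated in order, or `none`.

i → no match
ii → match
iii → no match — must start with 'pq'
iv → no match

ii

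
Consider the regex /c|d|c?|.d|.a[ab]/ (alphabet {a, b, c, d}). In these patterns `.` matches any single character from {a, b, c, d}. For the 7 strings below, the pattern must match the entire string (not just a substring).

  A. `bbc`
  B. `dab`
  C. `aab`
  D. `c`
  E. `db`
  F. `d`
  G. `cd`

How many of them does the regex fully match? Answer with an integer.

A. `bbc` → no match
B. `dab` → match
C. `aab` → match
D. `c` → match
E. `db` → no match
F. `d` → match
G. `cd` → match
Total matched: 5

5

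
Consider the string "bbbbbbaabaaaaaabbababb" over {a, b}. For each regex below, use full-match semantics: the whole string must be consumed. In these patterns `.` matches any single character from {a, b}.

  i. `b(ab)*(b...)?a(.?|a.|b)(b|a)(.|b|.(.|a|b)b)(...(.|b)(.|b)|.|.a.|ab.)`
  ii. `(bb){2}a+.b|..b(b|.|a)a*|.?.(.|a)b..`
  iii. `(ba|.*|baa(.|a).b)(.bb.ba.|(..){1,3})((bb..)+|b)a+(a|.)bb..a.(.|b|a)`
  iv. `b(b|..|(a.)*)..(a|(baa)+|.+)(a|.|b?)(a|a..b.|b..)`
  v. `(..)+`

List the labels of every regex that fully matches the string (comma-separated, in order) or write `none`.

iii, iv, v

i → no match
ii → no match
iii → match
iv → match
v → match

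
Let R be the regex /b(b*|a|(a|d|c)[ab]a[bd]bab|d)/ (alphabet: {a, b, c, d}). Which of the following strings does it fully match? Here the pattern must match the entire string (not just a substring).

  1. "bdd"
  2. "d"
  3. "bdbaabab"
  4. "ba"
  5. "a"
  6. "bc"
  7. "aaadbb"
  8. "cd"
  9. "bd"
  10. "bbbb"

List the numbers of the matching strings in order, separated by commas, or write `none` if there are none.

1 → no match
2 → no match — must start with "b"
3 → no match
4 → match
5 → no match — must start with "b"
6 → no match
7 → no match — must start with "b"
8 → no match — must start with "b"
9 → match
10 → match

4, 9, 10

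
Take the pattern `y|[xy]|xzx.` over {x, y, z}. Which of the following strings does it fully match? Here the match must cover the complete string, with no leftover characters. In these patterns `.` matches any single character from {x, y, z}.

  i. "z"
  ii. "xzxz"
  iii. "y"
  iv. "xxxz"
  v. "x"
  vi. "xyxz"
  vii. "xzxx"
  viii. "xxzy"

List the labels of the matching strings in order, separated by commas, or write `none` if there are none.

ii, iii, v, vii

i → no match
ii → match
iii → match
iv → no match
v → match
vi → no match
vii → match
viii → no match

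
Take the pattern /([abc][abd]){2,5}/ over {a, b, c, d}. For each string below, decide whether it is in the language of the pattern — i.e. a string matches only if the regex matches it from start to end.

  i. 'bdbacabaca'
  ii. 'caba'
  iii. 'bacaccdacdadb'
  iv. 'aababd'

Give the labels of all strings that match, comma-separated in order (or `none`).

i. 'bdbacabaca' → match
ii. 'caba' → match
iii → no match
iv. 'aababd' → match

i, ii, iv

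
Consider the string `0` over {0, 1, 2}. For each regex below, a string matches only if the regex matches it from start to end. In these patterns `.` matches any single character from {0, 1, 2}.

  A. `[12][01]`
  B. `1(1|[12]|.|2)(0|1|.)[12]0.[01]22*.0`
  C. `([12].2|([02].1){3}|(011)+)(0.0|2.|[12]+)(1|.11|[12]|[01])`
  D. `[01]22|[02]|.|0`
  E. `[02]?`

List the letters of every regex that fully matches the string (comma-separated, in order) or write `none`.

D, E

A → no match
B → no match — must start with `1`
C → no match
D → match
E → match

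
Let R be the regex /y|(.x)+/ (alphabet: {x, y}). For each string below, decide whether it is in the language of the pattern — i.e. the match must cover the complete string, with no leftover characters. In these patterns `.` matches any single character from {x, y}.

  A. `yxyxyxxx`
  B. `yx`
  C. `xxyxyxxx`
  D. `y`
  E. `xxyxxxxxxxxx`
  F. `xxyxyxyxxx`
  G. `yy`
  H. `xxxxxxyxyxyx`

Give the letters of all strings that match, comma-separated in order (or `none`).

A, B, C, D, E, F, H

A → match
B → match
C → match
D → match
E → match
F → match
G → no match
H → match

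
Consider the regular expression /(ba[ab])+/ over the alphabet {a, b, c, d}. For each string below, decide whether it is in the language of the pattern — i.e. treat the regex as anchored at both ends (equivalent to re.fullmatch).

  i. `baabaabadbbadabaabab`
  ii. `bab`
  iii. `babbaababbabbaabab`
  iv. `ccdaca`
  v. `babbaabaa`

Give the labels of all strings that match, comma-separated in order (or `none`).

ii, iii, v

i → no match
ii → match
iii → match
iv → no match — must start with `ba`
v → match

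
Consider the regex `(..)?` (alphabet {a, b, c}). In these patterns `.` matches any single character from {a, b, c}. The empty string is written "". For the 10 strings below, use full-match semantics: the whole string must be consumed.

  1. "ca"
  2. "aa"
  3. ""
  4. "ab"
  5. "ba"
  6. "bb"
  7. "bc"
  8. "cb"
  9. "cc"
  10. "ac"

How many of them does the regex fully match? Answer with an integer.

1 → match
2 → match
3 → match
4 → match
5 → match
6 → match
7 → match
8 → match
9 → match
10 → match
Total matched: 10

10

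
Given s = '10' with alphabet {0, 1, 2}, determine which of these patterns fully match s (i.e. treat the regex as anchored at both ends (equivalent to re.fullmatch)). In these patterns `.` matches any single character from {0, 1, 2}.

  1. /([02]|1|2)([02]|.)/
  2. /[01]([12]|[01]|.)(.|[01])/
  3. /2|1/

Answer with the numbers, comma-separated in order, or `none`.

1

1 → match
2 → no match
3 → no match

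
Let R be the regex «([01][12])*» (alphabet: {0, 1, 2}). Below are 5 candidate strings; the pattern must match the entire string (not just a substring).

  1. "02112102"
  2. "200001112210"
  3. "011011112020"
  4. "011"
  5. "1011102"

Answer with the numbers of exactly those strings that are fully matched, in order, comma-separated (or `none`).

1 → no match
2 → no match
3 → no match
4 → no match
5 → no match

none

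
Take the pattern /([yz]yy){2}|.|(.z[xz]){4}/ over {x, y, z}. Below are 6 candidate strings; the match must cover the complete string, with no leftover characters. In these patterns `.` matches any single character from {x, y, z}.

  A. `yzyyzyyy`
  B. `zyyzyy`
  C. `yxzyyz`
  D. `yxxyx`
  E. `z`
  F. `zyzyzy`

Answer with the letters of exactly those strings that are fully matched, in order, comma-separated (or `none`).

A → no match
B → match
C → no match
D → no match
E → match
F → no match

B, E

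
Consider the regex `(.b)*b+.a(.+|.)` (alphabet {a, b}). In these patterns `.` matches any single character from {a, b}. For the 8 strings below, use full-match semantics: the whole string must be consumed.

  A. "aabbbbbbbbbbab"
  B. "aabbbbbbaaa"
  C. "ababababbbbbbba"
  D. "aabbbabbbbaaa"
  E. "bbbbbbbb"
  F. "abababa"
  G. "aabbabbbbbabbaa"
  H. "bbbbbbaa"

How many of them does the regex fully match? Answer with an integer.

A → no match
B. "aabbbbbbaaa" → no match
C → no match
D → no match
E. "bbbbbbbb" → no match
F. "abababa" → no match
G → no match
H. "bbbbbbaa" → match
Total matched: 1

1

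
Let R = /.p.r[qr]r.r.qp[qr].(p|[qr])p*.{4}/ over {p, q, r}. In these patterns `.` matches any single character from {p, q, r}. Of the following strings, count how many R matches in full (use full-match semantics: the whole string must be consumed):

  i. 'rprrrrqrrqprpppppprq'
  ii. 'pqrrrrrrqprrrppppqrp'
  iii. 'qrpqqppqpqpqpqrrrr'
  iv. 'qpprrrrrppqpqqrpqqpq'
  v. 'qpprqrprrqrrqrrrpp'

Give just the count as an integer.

1

i → match
ii → no match
iii → no match
iv → no match
v → no match
Total matched: 1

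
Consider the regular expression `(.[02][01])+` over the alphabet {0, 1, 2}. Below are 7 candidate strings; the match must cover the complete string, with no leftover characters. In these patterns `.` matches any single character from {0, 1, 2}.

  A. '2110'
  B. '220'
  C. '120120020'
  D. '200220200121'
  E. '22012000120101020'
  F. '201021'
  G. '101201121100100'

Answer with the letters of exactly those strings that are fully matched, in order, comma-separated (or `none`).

A → no match
B → match
C → match
D → match
E → no match
F → match
G → match

B, C, D, F, G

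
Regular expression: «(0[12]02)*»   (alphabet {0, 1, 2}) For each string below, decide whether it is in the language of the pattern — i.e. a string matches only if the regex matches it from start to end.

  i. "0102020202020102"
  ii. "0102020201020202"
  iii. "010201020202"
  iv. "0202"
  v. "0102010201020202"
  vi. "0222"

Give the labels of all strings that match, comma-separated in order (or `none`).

i, ii, iii, iv, v

i → match
ii → match
iii. "010201020202" → match
iv. "0202" → match
v → match
vi. "0222" → no match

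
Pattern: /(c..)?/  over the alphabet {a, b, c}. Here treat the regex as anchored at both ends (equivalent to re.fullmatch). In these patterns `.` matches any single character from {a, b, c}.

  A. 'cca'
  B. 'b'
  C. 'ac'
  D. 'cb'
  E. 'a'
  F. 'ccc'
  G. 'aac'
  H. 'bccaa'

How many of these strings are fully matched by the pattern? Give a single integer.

A → match
B → no match
C → no match
D → no match
E → no match
F → match
G → no match
H → no match
Total matched: 2

2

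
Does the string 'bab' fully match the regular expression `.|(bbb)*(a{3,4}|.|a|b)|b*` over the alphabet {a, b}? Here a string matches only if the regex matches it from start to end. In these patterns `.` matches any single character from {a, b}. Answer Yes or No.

No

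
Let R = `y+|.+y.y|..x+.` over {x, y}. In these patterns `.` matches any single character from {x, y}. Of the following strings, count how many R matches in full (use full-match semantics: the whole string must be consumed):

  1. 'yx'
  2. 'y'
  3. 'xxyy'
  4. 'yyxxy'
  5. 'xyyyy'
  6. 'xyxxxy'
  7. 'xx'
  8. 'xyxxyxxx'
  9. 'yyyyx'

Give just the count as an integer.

1 → no match
2 → match
3 → no match
4 → match
5 → match
6 → match
7 → no match
8 → no match
9 → no match
Total matched: 4

4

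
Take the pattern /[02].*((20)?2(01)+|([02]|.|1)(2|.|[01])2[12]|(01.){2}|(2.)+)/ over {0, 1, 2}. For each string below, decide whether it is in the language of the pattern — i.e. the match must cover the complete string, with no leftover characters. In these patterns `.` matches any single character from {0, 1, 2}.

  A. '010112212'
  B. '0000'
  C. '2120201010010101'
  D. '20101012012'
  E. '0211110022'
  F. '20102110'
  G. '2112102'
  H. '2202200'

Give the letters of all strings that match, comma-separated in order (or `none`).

D, E

A → no match
B → no match
C → no match
D → match
E → match
F → no match
G → no match
H → no match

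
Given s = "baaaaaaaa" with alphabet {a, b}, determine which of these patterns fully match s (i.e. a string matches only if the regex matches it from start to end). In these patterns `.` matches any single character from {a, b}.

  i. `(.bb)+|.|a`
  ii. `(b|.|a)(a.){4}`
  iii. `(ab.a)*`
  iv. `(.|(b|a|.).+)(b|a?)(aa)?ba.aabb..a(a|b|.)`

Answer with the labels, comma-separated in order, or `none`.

ii

i → no match
ii → match
iii → no match
iv → no match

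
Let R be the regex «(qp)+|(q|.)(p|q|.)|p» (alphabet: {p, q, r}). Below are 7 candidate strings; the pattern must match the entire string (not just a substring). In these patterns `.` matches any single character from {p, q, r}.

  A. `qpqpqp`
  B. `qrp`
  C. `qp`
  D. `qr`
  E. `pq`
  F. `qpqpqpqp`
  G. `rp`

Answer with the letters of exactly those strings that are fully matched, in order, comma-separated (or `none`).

A. `qpqpqp` → match
B. `qrp` → no match
C. `qp` → match
D. `qr` → match
E. `pq` → match
F. `qpqpqpqp` → match
G. `rp` → match

A, C, D, E, F, G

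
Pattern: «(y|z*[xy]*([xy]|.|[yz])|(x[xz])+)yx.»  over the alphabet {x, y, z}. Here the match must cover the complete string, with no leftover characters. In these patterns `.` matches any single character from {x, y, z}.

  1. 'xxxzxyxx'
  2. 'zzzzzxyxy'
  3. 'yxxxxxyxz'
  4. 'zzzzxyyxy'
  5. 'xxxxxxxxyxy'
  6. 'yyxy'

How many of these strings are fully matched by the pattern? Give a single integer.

1. 'xxxzxyxx' → no match
2. 'zzzzzxyxy' → match
3. 'yxxxxxyxz' → match
4. 'zzzzxyyxy' → match
5. 'xxxxxxxxyxy' → match
6. 'yyxy' → match
Total matched: 5

5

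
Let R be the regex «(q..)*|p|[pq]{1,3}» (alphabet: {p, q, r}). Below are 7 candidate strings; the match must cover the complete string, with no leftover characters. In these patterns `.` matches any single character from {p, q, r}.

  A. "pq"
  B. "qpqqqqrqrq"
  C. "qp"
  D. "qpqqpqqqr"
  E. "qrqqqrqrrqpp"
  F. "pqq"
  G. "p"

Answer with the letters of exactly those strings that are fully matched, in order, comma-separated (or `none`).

A → match
B → no match
C → match
D → match
E → match
F → match
G → match

A, C, D, E, F, G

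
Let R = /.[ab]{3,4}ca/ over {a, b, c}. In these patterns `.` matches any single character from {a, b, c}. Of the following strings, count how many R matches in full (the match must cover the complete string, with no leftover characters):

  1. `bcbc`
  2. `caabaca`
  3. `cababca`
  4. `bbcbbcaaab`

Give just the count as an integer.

2

1 → no match — must end with `ca`
2 → match
3 → match
4 → no match — must end with `ca`
Total matched: 2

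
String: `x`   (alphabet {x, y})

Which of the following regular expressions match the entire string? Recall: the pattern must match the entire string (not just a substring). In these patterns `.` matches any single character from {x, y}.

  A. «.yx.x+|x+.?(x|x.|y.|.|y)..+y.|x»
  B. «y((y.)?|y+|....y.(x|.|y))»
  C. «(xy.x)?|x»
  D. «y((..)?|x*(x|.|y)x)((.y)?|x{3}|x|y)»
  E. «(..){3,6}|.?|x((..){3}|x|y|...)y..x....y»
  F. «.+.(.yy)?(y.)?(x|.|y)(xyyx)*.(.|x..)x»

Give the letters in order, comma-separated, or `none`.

A, C, E

A → match
B → no match — must start with `y`
C → match
D → no match — must start with `y`
E → match
F → no match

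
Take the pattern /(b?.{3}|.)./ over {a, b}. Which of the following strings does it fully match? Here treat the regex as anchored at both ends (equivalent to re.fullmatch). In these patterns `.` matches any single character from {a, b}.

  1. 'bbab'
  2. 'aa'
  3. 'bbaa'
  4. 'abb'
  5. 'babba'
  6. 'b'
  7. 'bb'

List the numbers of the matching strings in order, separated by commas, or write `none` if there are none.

1 → match
2 → match
3 → match
4 → no match
5 → match
6 → no match
7 → match

1, 2, 3, 5, 7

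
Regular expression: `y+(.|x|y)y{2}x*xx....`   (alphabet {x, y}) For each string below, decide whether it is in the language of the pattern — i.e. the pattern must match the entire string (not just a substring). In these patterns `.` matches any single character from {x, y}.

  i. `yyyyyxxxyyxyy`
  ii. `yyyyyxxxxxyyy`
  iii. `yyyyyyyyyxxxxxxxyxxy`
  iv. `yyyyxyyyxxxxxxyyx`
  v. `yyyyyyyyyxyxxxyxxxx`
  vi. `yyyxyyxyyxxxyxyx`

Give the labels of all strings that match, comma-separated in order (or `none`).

i → no match
ii → match
iii → match
iv → no match
v → no match
vi → no match

ii, iii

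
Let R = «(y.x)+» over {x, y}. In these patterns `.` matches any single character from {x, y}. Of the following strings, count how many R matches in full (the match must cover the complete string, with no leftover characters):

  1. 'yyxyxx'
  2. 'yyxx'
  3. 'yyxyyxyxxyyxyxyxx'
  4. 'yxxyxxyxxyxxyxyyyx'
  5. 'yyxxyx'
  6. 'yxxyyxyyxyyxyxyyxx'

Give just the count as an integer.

1

1 → match
2 → no match
3 → no match
4 → no match
5 → no match
6 → no match
Total matched: 1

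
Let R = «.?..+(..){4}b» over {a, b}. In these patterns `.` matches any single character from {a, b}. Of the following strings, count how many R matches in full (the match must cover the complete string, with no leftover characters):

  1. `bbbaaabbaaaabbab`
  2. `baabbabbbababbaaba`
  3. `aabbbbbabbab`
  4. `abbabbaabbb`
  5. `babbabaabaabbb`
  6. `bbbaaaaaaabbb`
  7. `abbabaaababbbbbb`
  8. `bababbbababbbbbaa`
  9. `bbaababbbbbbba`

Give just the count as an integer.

1 → match
2 → no match — must end with `b`
3 → match
4 → match
5 → match
6 → match
7 → match
8 → no match — must end with `b`
9 → no match — must end with `b`
Total matched: 6

6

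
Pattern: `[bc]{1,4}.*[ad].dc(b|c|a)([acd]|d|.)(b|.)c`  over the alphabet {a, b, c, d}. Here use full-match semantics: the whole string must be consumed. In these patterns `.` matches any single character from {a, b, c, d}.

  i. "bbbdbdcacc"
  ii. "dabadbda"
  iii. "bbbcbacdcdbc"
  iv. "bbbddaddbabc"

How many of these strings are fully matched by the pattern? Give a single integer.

i. "bbbdbdcacc" → no match
ii. "dabadbda" → no match — must end with "c"
iii. "bbbcbacdcdbc" → no match
iv. "bbbddaddbabc" → no match
Total matched: 0

0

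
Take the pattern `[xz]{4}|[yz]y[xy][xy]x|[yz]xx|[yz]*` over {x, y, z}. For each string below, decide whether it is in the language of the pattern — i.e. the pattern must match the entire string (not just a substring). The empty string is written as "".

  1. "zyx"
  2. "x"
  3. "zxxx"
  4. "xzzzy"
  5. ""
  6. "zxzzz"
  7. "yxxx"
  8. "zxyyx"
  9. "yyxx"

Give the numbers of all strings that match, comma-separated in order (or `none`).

3, 5

1 → no match
2 → no match
3 → match
4 → no match
5 → match
6 → no match
7 → no match
8 → no match
9 → no match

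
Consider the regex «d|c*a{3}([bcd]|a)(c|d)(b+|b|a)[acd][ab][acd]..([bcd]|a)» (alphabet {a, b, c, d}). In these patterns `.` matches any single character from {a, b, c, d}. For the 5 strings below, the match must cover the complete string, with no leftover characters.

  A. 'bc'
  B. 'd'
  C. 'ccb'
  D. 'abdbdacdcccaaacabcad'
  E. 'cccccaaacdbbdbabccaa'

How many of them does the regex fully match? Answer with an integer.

1

A → no match
B → match
C → no match
D → no match
E → no match
Total matched: 1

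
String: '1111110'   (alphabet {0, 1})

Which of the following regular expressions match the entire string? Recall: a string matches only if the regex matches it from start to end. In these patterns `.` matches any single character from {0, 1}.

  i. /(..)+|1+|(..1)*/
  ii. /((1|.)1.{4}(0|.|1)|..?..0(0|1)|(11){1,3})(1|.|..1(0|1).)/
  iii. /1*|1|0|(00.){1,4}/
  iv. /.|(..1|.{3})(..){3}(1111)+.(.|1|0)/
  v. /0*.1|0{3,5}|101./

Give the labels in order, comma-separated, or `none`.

i → no match
ii → match
iii → no match
iv → no match
v → no match

ii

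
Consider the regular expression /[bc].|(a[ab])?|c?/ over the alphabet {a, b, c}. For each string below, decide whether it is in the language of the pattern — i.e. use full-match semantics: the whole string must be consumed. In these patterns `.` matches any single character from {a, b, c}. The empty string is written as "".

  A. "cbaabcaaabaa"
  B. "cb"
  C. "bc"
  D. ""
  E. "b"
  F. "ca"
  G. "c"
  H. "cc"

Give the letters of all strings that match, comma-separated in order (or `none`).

A → no match
B → match
C → match
D → match
E → no match
F → match
G → match
H → match

B, C, D, F, G, H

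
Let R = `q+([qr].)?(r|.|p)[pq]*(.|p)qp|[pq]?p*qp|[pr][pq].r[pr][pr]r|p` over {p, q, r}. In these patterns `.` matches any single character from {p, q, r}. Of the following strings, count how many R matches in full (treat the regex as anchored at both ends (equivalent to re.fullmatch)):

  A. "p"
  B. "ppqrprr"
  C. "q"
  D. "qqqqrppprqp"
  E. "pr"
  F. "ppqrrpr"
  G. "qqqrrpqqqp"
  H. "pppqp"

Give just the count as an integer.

A. "p" → match
B. "ppqrprr" → match
C. "q" → no match
D. "qqqqrppprqp" → match
E. "pr" → no match
F. "ppqrrpr" → match
G. "qqqrrpqqqp" → match
H. "pppqp" → match
Total matched: 6

6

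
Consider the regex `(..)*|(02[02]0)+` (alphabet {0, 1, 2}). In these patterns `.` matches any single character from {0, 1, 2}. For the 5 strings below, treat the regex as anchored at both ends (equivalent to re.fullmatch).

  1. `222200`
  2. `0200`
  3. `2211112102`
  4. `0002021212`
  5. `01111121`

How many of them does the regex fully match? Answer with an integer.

5

1 → match
2 → match
3 → match
4 → match
5 → match
Total matched: 5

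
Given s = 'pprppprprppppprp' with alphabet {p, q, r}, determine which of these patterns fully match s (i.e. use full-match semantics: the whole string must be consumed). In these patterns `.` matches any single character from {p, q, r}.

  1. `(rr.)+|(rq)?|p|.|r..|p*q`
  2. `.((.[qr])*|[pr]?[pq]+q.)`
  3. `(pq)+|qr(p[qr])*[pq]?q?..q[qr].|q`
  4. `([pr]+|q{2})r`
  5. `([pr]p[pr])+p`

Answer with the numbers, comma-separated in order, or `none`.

5

1 → no match
2 → no match
3 → no match
4 → no match — must end with 'r'
5 → match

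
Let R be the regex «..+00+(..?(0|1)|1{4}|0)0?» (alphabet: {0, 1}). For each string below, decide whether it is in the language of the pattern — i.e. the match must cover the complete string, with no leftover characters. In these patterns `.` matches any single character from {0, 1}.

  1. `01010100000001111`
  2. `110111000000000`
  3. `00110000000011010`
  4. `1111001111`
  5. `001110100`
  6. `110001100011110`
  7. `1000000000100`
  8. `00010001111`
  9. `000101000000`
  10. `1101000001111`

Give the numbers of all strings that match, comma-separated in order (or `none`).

1 → match
2 → match
3 → no match
4. `1111001111` → match
5. `001110100` → no match
6 → match
7 → match
8. `00010001111` → match
9. `000101000000` → match
10 → match

1, 2, 4, 6, 7, 8, 9, 10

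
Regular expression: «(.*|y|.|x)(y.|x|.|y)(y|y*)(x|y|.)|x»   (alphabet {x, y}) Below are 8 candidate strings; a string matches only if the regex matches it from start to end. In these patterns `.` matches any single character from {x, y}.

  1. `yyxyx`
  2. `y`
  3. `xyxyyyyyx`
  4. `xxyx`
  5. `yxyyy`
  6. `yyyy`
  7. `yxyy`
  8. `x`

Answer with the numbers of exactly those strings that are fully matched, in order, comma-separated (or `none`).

1, 3, 4, 5, 6, 7, 8

1 → match
2 → no match
3 → match
4 → match
5 → match
6 → match
7 → match
8 → match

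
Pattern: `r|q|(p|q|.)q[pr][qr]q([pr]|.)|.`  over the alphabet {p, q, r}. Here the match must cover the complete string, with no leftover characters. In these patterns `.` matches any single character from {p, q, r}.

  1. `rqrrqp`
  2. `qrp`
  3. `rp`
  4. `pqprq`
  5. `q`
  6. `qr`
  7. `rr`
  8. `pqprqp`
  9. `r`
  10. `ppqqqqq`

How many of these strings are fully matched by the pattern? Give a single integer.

4

1. `rqrrqp` → match
2. `qrp` → no match
3. `rp` → no match
4. `pqprq` → no match
5. `q` → match
6. `qr` → no match
7. `rr` → no match
8. `pqprqp` → match
9. `r` → match
10. `ppqqqqq` → no match
Total matched: 4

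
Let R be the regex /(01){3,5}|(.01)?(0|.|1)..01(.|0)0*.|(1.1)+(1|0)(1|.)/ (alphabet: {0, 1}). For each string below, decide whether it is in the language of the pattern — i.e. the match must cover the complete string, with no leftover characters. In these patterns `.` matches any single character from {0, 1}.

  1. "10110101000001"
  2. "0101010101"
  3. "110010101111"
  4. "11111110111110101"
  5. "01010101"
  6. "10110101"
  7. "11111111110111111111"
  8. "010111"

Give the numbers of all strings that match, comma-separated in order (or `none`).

1 → match
2. "0101010101" → match
3. "110010101111" → no match
4 → match
5. "01010101" → match
6. "10110101" → match
7 → match
8. "010111" → no match

1, 2, 4, 5, 6, 7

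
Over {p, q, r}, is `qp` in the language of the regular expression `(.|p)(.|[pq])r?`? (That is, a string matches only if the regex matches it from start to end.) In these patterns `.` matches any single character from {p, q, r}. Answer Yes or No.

Yes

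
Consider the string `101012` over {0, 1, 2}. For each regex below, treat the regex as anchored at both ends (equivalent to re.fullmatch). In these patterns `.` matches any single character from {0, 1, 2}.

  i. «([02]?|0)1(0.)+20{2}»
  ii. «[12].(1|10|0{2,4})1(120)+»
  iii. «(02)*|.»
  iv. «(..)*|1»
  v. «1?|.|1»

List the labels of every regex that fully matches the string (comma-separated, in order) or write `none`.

iv

i → no match — must end with `0`
ii → no match — must end with `120`
iii → no match
iv → match
v → no match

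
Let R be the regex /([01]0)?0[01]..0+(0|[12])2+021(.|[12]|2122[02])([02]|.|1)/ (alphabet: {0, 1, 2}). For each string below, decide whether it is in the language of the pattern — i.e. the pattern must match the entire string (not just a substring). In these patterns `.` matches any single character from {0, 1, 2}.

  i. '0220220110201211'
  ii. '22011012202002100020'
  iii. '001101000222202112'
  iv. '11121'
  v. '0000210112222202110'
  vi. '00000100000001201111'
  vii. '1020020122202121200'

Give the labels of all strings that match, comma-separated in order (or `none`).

i → no match
ii → no match
iii → no match
iv. '11121' → no match
v → no match
vi → no match
vii → no match

none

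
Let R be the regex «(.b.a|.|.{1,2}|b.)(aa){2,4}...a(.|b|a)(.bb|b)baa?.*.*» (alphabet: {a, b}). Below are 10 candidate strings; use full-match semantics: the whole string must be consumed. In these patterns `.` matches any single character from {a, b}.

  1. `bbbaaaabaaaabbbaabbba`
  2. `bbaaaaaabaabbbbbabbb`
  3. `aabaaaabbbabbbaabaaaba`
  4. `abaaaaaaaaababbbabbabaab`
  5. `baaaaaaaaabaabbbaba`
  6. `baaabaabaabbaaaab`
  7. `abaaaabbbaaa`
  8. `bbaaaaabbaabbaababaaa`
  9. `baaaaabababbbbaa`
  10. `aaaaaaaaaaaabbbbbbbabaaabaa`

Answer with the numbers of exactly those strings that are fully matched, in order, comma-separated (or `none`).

5, 8

1 → no match
2 → no match
3 → no match
4 → no match
5 → match
6 → no match
7. `abaaaabbbaaa` → no match
8 → match
9 → no match
10 → no match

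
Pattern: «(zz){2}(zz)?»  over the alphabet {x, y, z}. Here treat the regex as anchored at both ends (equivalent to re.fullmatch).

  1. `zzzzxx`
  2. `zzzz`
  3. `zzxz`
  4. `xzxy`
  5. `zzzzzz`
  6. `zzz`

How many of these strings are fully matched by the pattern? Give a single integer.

1. `zzzzxx` → no match
2. `zzzz` → match
3. `zzxz` → no match
4. `xzxy` → no match — must start with `zz`
5. `zzzzzz` → match
6. `zzz` → no match
Total matched: 2

2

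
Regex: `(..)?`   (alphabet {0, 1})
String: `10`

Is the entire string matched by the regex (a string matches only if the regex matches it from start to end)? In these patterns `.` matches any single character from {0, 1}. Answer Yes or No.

Yes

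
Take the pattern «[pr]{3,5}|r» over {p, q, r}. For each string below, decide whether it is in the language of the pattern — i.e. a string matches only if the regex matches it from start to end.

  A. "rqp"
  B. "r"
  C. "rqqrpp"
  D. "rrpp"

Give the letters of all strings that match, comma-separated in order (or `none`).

A → no match
B → match
C → no match
D → match

B, D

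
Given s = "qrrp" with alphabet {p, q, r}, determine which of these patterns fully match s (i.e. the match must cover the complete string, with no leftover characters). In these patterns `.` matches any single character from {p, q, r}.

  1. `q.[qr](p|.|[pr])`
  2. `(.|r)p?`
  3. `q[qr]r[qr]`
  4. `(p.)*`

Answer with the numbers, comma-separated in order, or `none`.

1 → match
2 → no match
3 → no match
4 → no match

1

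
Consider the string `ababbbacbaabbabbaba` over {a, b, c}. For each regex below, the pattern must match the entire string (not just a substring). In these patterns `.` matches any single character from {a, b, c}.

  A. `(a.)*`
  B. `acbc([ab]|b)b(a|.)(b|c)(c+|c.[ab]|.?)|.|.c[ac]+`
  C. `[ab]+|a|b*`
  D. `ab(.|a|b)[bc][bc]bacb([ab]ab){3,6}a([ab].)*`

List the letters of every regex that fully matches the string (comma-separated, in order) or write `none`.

A → no match
B → no match
C → no match
D → match

D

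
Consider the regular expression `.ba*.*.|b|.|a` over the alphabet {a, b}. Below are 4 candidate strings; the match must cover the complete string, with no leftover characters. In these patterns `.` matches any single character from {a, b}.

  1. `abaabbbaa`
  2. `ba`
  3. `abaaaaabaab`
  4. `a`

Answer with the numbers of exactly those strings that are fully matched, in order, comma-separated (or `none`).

1 → match
2 → no match
3 → match
4 → match

1, 3, 4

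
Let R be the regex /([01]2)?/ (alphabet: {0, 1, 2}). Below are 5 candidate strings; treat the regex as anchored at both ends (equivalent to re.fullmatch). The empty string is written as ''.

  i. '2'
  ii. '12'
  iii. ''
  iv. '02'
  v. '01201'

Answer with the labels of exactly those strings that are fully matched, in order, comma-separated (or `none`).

i → no match
ii → match
iii → match
iv → match
v → no match

ii, iii, iv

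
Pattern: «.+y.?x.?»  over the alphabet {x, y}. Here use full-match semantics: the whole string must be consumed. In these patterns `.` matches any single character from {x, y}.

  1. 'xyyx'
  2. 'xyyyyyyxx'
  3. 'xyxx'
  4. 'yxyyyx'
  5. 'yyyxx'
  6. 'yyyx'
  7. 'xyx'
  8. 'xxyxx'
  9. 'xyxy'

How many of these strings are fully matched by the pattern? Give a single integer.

9

1. 'xyyx' → match
2. 'xyyyyyyxx' → match
3. 'xyxx' → match
4. 'yxyyyx' → match
5. 'yyyxx' → match
6. 'yyyx' → match
7. 'xyx' → match
8. 'xxyxx' → match
9. 'xyxy' → match
Total matched: 9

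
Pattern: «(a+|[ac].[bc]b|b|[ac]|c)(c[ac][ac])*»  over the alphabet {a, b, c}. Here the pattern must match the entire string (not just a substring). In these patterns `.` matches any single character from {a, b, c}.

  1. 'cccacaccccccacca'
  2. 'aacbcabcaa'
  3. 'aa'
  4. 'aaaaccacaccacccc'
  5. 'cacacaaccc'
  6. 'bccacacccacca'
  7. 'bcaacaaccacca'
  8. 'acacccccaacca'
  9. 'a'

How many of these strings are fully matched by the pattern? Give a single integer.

1 → match
2 → no match
3 → match
4 → match
5 → no match
6 → match
7 → match
8 → match
9 → match
Total matched: 7

7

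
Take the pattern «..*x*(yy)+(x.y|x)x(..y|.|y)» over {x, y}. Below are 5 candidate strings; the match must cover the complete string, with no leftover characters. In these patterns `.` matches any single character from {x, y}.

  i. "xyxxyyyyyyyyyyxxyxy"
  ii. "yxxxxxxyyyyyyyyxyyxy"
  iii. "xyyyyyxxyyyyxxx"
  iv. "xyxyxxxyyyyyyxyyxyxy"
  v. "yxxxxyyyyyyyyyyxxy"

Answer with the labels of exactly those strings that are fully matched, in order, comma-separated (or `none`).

i, ii, iii, iv, v

i → match
ii → match
iii → match
iv → match
v → match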